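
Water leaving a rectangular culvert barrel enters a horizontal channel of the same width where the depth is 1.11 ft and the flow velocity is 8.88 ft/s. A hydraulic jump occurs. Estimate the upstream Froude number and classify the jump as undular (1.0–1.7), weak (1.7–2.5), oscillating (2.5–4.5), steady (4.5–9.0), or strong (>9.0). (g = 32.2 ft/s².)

Fr₁ = 1.49; undular jump

Fr₁ = V₁/√(g·y₁) = 8.88/√(32.2×1.11) = 1.49.
Fr₁ = 1.49 lies in the undular range.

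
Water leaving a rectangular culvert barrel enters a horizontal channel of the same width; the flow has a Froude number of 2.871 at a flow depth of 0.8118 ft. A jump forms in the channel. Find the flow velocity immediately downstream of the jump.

V₂ = 4.088 ft/s

Fr₁ = 2.871 (given).
Conjugate-depth relation: y₂/y₁ = ½[√(1 + 8Fr₁²) − 1] = ½[√66.941 − 1] = 3.591.
y₂ = 3.591 × 0.8118 = 2.915 ft.
V₁ = Fr₁·√(g·y₁) = 2.871×√(32.2×0.8118) = 14.68 ft/s; q = V₁·y₁ = 11.92 ft²/s.
V₂ = q/y₂ = 11.92/2.915 = 4.088 ft/s.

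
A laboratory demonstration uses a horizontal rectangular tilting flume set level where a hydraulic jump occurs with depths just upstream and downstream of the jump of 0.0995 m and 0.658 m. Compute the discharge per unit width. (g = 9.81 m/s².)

q = 0.493 m²/s

For a rectangular channel the momentum equation gives q² = ½·g·y₁·y₂·(y₁ + y₂) = ½×9.81×0.0995×0.658×0.758 = 0.243.
q = √0.243 = 0.493 m²/s.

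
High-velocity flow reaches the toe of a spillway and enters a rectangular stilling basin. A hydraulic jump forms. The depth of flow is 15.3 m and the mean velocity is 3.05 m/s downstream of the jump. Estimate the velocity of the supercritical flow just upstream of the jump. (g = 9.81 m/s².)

Fr₂ = V₂/√(g·y₂) = 3.05/√(9.81×15.3) = 0.249.
The Bélanger relation is symmetric: y₁/y₂ = ½[√(1 + 8Fr₂²) − 1] = ½[√1.496 − 1] = 0.112.
y₁ = 0.112 × 15.3 = 1.71 m.
V₁ = q/y₁ = 46.7/1.71 = 27.3 m/s.

V₁ = 27.3 m/s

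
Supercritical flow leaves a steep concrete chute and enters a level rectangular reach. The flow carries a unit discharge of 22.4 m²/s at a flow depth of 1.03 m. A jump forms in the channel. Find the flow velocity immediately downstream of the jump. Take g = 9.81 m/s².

V₁ = q/y₁ = 22.4/1.03 = 21.7 m/s. Fr₁ = V₁/√(g·y₁) = 21.7/√(9.81×1.03) = 6.84.
Conjugate-depth relation: y₂/y₁ = ½[√(1 + 8Fr₁²) − 1] = ½[√375.5 − 1] = 9.19.
y₂ = 9.19 × 1.03 = 9.46 m.
V₂ = q/y₂ = 22.4/9.46 = 2.37 m/s.

V₂ = 2.37 m/s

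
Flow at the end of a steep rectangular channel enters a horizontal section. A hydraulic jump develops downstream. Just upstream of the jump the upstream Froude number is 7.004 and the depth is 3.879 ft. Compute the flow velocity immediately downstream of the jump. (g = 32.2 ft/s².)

Fr₁ = 7.004 (given).
Conjugate-depth relation: y₂/y₁ = ½[√(1 + 8Fr₁²) − 1] = ½[√393.45 − 1] = 9.418.
y₂ = 9.418 × 3.879 = 36.53 ft.
V₁ = Fr₁·√(g·y₁) = 7.004×√(32.2×3.879) = 78.28 ft/s; q = V₁·y₁ = 303.6 ft²/s.
V₂ = q/y₂ = 303.6/36.53 = 8.312 ft/s.

V₂ = 8.312 ft/s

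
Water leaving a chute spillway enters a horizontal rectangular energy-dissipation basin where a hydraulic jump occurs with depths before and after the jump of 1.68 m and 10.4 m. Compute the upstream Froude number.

For a rectangular channel the momentum equation gives q² = ½·g·y₁·y₂·(y₁ + y₂) = ½×9.81×1.68×10.4×12.1 = 1035.
q = √1035 = 32.2 m²/s.
V₁ = q/y₁ = 19.2 m/s; Fr₁ = V₁/√(g·y₁) = 4.72.

Fr₁ = 4.72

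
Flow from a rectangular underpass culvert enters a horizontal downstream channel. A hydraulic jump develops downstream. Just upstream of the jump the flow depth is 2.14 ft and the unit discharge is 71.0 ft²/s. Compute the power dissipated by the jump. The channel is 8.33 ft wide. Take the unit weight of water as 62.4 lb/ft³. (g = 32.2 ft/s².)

V₁ = q/y₁ = 71.0/2.14 = 33.2 ft/s. Fr₁ = V₁/√(g·y₁) = 33.2/√(32.2×2.14) = 4.00.
Sequent-depth ratio: y₂/y₁ = ½[√(1 + 8Fr₁²) − 1] = ½[√128.8 − 1] = 5.17.
y₂ = 5.17 × 2.14 = 11.1 ft.
Head loss: ΔE = (y₂ − y₁)³/(4y₁y₂) = (11.1 − 2.14)³/(4×2.14×11.1) = 713/94.8 = 7.52 ft.
Q = q·b = 71.0 × 8.33 = 591 cfs. P = γ·Q·ΔE/550 = 62.4 × 591 × 7.52 / 550 = 505 hp.

P = 505 hp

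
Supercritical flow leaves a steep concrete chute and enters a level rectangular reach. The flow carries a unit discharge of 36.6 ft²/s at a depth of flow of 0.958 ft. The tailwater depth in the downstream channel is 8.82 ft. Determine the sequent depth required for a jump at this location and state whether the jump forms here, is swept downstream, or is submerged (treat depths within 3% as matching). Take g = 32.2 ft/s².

V₁ = q/y₁ = 36.6/0.958 = 38.2 ft/s. Fr₁ = V₁/√(g·y₁) = 38.2/√(32.2×0.958) = 6.88.
Bélanger equation: y₂/y₁ = ½[√(1 + 8Fr₁²) − 1] = ½[√379.5 − 1] = 9.24.
y₂ = 9.24 × 0.958 = 8.85 ft.
Tailwater y_tw = 8.82 ft: y_tw ≈ y₂, so the jump forms here.

y₂ = 8.85 ft; the jump forms here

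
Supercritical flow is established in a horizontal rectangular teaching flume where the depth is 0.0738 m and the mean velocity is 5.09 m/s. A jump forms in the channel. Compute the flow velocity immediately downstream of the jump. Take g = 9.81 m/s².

Fr₁ = V₁/√(g·y₁) = 5.09/√(9.81×0.0738) = 5.98.
Conjugate-depth relation: y₂/y₁ = ½[√(1 + 8Fr₁²) − 1] = ½[√287.3 − 1] = 7.97.
y₂ = 7.97 × 0.0738 = 0.589 m.
q = V₁·y₁ = 5.09 × 0.0738 = 0.376 m²/s.
V₂ = q/y₂ = 0.376/0.589 = 0.638 m/s.

V₂ = 0.638 m/s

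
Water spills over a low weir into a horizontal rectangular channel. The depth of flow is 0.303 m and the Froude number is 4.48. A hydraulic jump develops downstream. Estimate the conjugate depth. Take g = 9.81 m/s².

Fr₁ = 4.48 (given).
From the momentum equation for a rectangular channel, y₂/y₁ = ½[√(1 + 8Fr₁²) − 1] = ½[√161.6 − 1] = 5.86.
y₂ = 5.86 × 0.303 = 1.77 m.

y₂ = 1.77 m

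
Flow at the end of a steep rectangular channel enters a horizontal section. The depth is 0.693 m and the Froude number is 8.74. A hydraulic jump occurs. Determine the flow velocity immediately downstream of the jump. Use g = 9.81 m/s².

V₂ = 1.92 m/s

Fr₁ = 8.74 (given).
Bélanger equation: y₂/y₁ = ½[√(1 + 8Fr₁²) − 1] = ½[√612.1 − 1] = 11.9.
y₂ = 11.9 × 0.693 = 8.23 m.
V₁ = Fr₁·√(g·y₁) = 8.74×√(9.81×0.693) = 22.8 m/s; q = V₁·y₁ = 15.8 m²/s.
V₂ = q/y₂ = 15.8/8.23 = 1.92 m/s.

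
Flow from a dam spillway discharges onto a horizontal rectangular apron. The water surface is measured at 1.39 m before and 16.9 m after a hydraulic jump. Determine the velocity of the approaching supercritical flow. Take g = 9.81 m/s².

For a rectangular channel the momentum equation gives q² = ½·g·y₁·y₂·(y₁ + y₂) = ½×9.81×1.39×16.9×18.3 = 2107.
q = √2107 = 45.9 m²/s.
V₁ = q/y₁ = 45.9/1.39 = 33.0 m/s.

V₁ = 33.0 m/s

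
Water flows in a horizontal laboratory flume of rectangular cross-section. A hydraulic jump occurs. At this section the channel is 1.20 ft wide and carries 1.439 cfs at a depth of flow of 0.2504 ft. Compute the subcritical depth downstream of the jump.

y₂ = 0.4850 ft

q = Q/b = 1.439/1.20 = 1.199 ft²/s; V₁ = q/y₁ = 4.789 ft/s. Fr₁ = V₁/√(g·y₁) = 1.687.
Sequent-depth ratio: y₂/y₁ = ½[√(1 + 8Fr₁²) − 1] = ½[√23.756 − 1] = 1.937.
y₂ = 1.937 × 0.2504 = 0.4850 ft.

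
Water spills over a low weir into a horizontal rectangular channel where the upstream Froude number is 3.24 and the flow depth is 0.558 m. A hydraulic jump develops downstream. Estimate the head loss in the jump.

Fr₁ = 3.24 (given).
By Bélanger, y₂/y₁ = ½[√(1 + 8Fr₁²) − 1] = ½[√84.98 − 1] = 4.11.
y₂ = 4.11 × 0.558 = 2.29 m.
V₁ = Fr₁·√(g·y₁) = 3.24×√(9.81×0.558) = 7.58 m/s; q = V₁·y₁ = 4.23 m²/s. V₂ = q/y₂ = 4.23/2.29 = 1.84 m/s. E₁ = y₁ + V₁²/2g = 3.49 m; E₂ = y₂ + V₂²/2g = 2.47 m. ΔE = E₁ − E₂ = 1.02 m.

ΔE = 1.02 m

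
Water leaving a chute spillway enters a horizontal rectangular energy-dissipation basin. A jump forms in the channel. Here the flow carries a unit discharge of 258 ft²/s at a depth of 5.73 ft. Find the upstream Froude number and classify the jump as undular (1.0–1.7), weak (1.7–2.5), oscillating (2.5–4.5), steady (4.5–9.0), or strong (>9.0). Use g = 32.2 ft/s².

V₁ = q/y₁ = 258/5.73 = 45.0 ft/s. Fr₁ = V₁/√(g·y₁) = 45.0/√(32.2×5.73) = 3.31.
Fr₁ = 3.31 lies in the oscillating range.

Fr₁ = 3.31; oscillating jump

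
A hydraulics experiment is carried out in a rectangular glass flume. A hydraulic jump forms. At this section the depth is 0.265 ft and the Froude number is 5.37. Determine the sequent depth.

Fr₁ = 5.37 (given).
By Bélanger, y₂/y₁ = ½[√(1 + 8Fr₁²) − 1] = ½[√231.7 − 1] = 7.11.
y₂ = 7.11 × 0.265 = 1.88 ft.

y₂ = 1.88 ft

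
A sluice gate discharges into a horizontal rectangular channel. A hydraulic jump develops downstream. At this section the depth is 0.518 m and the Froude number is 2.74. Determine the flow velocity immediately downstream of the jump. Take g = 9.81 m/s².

Fr₁ = 2.74 (given).
Sequent-depth ratio: y₂/y₁ = ½[√(1 + 8Fr₁²) − 1] = ½[√61.06 − 1] = 3.41.
y₂ = 3.41 × 0.518 = 1.76 m.
V₁ = Fr₁·√(g·y₁) = 2.74×√(9.81×0.518) = 6.18 m/s; q = V₁·y₁ = 3.20 m²/s.
V₂ = q/y₂ = 3.20/1.76 = 1.81 m/s.

V₂ = 1.81 m/s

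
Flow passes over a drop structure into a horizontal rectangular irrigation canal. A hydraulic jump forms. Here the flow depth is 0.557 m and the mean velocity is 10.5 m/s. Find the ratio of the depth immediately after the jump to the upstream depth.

Fr₁ = V₁/√(g·y₁) = 10.5/√(9.81×0.557) = 4.49.
Conjugate-depth relation: y₂/y₁ = ½[√(1 + 8Fr₁²) − 1] = ½[√162.4 − 1] = 5.87.

y₂/y₁ = 5.87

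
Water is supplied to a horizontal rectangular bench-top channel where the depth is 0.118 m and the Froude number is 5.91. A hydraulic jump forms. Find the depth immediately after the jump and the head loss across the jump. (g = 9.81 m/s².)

Fr₁ = 5.91 (given).
Conjugate-depth relation: y₂/y₁ = ½[√(1 + 8Fr₁²) − 1] = ½[√280.4 − 1] = 7.87.
y₂ = 7.87 × 0.118 = 0.929 m.
Head loss: ΔE = (y₂ − y₁)³/(4y₁y₂) = (0.929 − 0.118)³/(4×0.118×0.929) = 0.533/0.438 = 1.22 m.

y₂ = 0.929 m; ΔE = 1.22 m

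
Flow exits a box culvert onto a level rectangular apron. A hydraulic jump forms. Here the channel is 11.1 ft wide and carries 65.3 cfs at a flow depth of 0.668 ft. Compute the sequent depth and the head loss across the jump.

q = Q/b = 65.3/11.1 = 5.88 ft²/s; V₁ = q/y₁ = 8.81 ft/s. Fr₁ = V₁/√(g·y₁) = 1.90.
From the momentum equation for a rectangular channel, y₂/y₁ = ½[√(1 + 8Fr₁²) − 1] = ½[√29.85 − 1] = 2.23.
y₂ = 2.23 × 0.668 = 1.49 ft.
Head loss: ΔE = (y₂ − y₁)³/(4y₁y₂) = (1.49 − 0.668)³/(4×0.668×1.49) = 0.557/3.98 = 0.140 ft.

y₂ = 1.49 ft; ΔE = 0.140 ft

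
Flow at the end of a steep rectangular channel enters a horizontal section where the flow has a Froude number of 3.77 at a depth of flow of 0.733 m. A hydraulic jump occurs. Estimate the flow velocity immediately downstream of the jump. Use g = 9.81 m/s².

Fr₁ = 3.77 (given).
Bélanger equation: y₂/y₁ = ½[√(1 + 8Fr₁²) − 1] = ½[√114.7 − 1] = 4.85.
y₂ = 4.85 × 0.733 = 3.56 m.
V₁ = Fr₁·√(g·y₁) = 3.77×√(9.81×0.733) = 10.1 m/s; q = V₁·y₁ = 7.41 m²/s.
V₂ = q/y₂ = 7.41/3.56 = 2.08 m/s.

V₂ = 2.08 m/s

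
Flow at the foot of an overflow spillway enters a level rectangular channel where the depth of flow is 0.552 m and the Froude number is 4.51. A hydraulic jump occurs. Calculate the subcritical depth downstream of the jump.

Fr₁ = 4.51 (given).
Sequent-depth ratio: y₂/y₁ = ½[√(1 + 8Fr₁²) − 1] = ½[√163.7 − 1] = 5.90.
y₂ = 5.90 × 0.552 = 3.26 m.

y₂ = 3.26 m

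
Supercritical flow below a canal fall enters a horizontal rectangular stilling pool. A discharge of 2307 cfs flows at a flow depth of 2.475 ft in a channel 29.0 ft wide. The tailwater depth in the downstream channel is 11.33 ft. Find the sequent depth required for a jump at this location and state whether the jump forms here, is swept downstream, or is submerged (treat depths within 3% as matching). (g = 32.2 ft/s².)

y₂ = 11.43 ft; the jump forms here

q = Q/b = 2307/29.0 = 79.55 ft²/s; V₁ = q/y₁ = 32.14 ft/s. Fr₁ = V₁/√(g·y₁) = 3.600.
By Bélanger, y₂/y₁ = ½[√(1 + 8Fr₁²) − 1] = ½[√104.71 − 1] = 4.616.
y₂ = 4.616 × 2.475 = 11.43 ft.
Tailwater y_tw = 11.33 ft: y_tw ≈ y₂, so the jump forms here.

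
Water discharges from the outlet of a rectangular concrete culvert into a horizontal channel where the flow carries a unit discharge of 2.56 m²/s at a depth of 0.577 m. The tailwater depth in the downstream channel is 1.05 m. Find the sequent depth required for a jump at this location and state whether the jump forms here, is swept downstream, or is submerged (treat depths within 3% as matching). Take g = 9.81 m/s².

y₂ = 1.26 m; the jump is swept downstream

V₁ = q/y₁ = 2.56/0.577 = 4.44 m/s. Fr₁ = V₁/√(g·y₁) = 4.44/√(9.81×0.577) = 1.86.
Conjugate-depth relation: y₂/y₁ = ½[√(1 + 8Fr₁²) − 1] = ½[√28.82 − 1] = 2.18.
y₂ = 2.18 × 0.577 = 1.26 m.
Tailwater y_tw = 1.05 m: y_tw < y₂, so the jump is swept downstream.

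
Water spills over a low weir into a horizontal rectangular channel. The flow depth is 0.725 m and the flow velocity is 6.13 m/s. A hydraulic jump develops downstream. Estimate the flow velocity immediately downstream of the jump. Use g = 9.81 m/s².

V₂ = 2.20 m/s

Fr₁ = V₁/√(g·y₁) = 6.13/√(9.81×0.725) = 2.30.
From the momentum equation for a rectangular channel, y₂/y₁ = ½[√(1 + 8Fr₁²) − 1] = ½[√43.27 − 1] = 2.79.
y₂ = 2.79 × 0.725 = 2.02 m.
q = V₁·y₁ = 6.13 × 0.725 = 4.44 m²/s.
V₂ = q/y₂ = 4.44/2.02 = 2.20 m/s.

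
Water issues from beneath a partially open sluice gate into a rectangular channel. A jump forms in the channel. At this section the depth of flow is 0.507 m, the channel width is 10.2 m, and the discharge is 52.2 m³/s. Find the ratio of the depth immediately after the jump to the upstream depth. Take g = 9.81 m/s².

y₂/y₁ = 5.92

q = Q/b = 52.2/10.2 = 5.12 m²/s; V₁ = q/y₁ = 10.1 m/s. Fr₁ = V₁/√(g·y₁) = 4.53.
Conjugate-depth relation: y₂/y₁ = ½[√(1 + 8Fr₁²) − 1] = ½[√164.9 − 1] = 5.92.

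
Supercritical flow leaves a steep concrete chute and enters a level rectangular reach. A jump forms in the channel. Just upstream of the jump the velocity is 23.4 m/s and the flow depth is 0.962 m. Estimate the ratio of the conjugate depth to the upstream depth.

y₂/y₁ = 10.3

Fr₁ = V₁/√(g·y₁) = 23.4/√(9.81×0.962) = 7.62.
Bélanger equation: y₂/y₁ = ½[√(1 + 8Fr₁²) − 1] = ½[√465.2 − 1] = 10.3.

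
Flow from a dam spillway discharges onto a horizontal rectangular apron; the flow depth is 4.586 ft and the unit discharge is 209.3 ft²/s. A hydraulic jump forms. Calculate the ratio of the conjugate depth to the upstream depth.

y₂/y₁ = 4.835

V₁ = q/y₁ = 209.3/4.586 = 45.64 ft/s. Fr₁ = V₁/√(g·y₁) = 45.64/√(32.2×4.586) = 3.756.
By Bélanger, y₂/y₁ = ½[√(1 + 8Fr₁²) − 1] = ½[√113.84 − 1] = 4.835.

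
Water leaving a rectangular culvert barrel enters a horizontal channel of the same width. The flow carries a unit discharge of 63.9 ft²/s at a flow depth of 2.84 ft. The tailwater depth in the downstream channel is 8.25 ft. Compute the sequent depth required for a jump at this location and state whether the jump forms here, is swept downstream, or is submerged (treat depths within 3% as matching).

V₁ = q/y₁ = 63.9/2.84 = 22.5 ft/s. Fr₁ = V₁/√(g·y₁) = 22.5/√(32.2×2.84) = 2.35.
From the momentum equation for a rectangular channel, y₂/y₁ = ½[√(1 + 8Fr₁²) − 1] = ½[√45.29 − 1] = 2.86.
y₂ = 2.86 × 2.84 = 8.14 ft.
Tailwater y_tw = 8.25 ft: y_tw ≈ y₂, so the jump forms here.

y₂ = 8.14 ft; the jump forms here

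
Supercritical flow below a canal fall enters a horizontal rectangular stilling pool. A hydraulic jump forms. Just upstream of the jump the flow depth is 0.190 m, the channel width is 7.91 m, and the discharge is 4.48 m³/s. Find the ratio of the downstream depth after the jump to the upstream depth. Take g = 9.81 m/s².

q = Q/b = 4.48/7.91 = 0.566 m²/s; V₁ = q/y₁ = 2.98 m/s. Fr₁ = V₁/√(g·y₁) = 2.18.
Conjugate-depth relation: y₂/y₁ = ½[√(1 + 8Fr₁²) − 1] = ½[√39.14 − 1] = 2.63.

y₂/y₁ = 2.63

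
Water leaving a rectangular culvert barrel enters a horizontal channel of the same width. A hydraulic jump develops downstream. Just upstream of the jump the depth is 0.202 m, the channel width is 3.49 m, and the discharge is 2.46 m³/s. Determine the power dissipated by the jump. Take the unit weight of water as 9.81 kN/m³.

q = Q/b = 2.46/3.49 = 0.705 m²/s; V₁ = q/y₁ = 3.49 m/s. Fr₁ = V₁/√(g·y₁) = 2.48.
Bélanger equation: y₂/y₁ = ½[√(1 + 8Fr₁²) − 1] = ½[√50.16 − 1] = 3.04.
y₂ = 3.04 × 0.202 = 0.614 m.
V₂ = q/y₂ = 0.705/0.614 = 1.15 m/s. E₁ = y₁ + V₁²/2g = 0.823 m; E₂ = y₂ + V₂²/2g = 0.681 m. ΔE = E₁ − E₂ = 0.141 m.
P = γ·Q·ΔE = 9.81 × 2.46 × 0.141 = 3.41 kW.

P = 3.41 kW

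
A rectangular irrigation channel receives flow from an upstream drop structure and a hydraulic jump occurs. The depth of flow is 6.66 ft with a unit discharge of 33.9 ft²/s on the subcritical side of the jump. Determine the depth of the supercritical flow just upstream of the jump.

V₂ = q/y₂ = 33.9/6.66 = 5.09 ft/s; Fr₂ = V₂/√(g·y₂) = 0.348.
The Bélanger relation is symmetric: y₁/y₂ = ½[√(1 + 8Fr₂²) − 1] = ½[√1.967 − 1] = 0.201.
y₁ = 0.201 × 6.66 = 1.34 ft.

y₁ = 1.34 ft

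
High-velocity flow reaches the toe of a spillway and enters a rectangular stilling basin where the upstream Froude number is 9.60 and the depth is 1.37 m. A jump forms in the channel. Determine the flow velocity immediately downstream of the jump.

V₂ = 2.69 m/s

Fr₁ = 9.60 (given).
Conjugate-depth relation: y₂/y₁ = ½[√(1 + 8Fr₁²) − 1] = ½[√738.3 − 1] = 13.1.
y₂ = 13.1 × 1.37 = 17.9 m.
V₁ = Fr₁·√(g·y₁) = 9.60×√(9.81×1.37) = 35.2 m/s; q = V₁·y₁ = 48.2 m²/s.
V₂ = q/y₂ = 48.2/17.9 = 2.69 m/s.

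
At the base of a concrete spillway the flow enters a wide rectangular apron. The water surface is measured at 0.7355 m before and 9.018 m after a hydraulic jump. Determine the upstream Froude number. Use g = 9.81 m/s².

Fr₁ = 9.016

For a rectangular channel the momentum equation gives q² = ½·g·y₁·y₂·(y₁ + y₂) = ½×9.81×0.7355×9.018×9.754 = 317.3.
q = √317.3 = 17.81 m²/s.
V₁ = q/y₁ = 24.22 m/s; Fr₁ = V₁/√(g·y₁) = 9.016.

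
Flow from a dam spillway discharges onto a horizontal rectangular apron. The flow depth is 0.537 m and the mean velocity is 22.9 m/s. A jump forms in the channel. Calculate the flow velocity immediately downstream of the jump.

V₂ = 1.68 m/s

Fr₁ = V₁/√(g·y₁) = 22.9/√(9.81×0.537) = 9.98.
By Bélanger, y₂/y₁ = ½[√(1 + 8Fr₁²) − 1] = ½[√797.4 − 1] = 13.6.
y₂ = 13.6 × 0.537 = 7.31 m.
q = V₁·y₁ = 22.9 × 0.537 = 12.3 m²/s.
V₂ = q/y₂ = 12.3/7.31 = 1.68 m/s.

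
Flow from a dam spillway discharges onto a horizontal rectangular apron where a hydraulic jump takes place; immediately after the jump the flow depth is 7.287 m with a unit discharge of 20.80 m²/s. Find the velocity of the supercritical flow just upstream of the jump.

V₁ = 14.92 m/s

V₂ = q/y₂ = 20.80/7.287 = 2.854 m/s; Fr₂ = V₂/√(g·y₂) = 0.3376.
The Bélanger relation is symmetric: y₁/y₂ = ½[√(1 + 8Fr₂²) − 1] = ½[√1.9118 − 1] = 0.1913.
y₁ = 0.1913 × 7.287 = 1.394 m.
V₁ = q/y₁ = 20.80/1.394 = 14.92 m/s.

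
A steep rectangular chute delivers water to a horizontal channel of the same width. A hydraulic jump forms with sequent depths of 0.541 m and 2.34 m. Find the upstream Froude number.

Fr₁ = 3.39

For a rectangular channel the momentum equation gives q² = ½·g·y₁·y₂·(y₁ + y₂) = ½×9.81×0.541×2.34×2.88 = 17.9.
q = √17.9 = 4.23 m²/s.
V₁ = q/y₁ = 7.82 m/s; Fr₁ = V₁/√(g·y₁) = 3.39.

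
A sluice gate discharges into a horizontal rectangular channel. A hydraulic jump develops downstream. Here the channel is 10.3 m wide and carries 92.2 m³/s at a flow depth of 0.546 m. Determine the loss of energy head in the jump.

q = Q/b = 92.2/10.3 = 8.95 m²/s; V₁ = q/y₁ = 16.4 m/s. Fr₁ = V₁/√(g·y₁) = 7.08.
Bélanger equation: y₂/y₁ = ½[√(1 + 8Fr₁²) − 1] = ½[√402.4 − 1] = 9.53.
y₂ = 9.53 × 0.546 = 5.20 m.
Head loss: ΔE = (y₂ − y₁)³/(4y₁y₂) = (5.20 − 0.546)³/(4×0.546×5.20) = 101/11.4 = 8.89 m.

ΔE = 8.89 m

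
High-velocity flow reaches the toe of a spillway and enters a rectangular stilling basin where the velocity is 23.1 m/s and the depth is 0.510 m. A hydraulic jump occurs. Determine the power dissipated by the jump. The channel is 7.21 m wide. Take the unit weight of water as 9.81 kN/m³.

Fr₁ = V₁/√(g·y₁) = 23.1/√(9.81×0.510) = 10.3.
From the momentum equation for a rectangular channel, y₂/y₁ = ½[√(1 + 8Fr₁²) − 1] = ½[√854.2 − 1] = 14.1.
y₂ = 14.1 × 0.510 = 7.20 m.
q = V₁·y₁ = 23.1 × 0.510 = 11.8 m²/s. V₂ = q/y₂ = 11.8/7.20 = 1.64 m/s. E₁ = y₁ + V₁²/2g = 27.7 m; E₂ = y₂ + V₂²/2g = 7.33 m. ΔE = E₁ − E₂ = 20.4 m.
Q = q·b = 11.8 × 7.21 = 84.9 m³/s. P = γ·Q·ΔE = 9.81 × 84.9 × 20.4 = 16976 kW.

P = 16976 kW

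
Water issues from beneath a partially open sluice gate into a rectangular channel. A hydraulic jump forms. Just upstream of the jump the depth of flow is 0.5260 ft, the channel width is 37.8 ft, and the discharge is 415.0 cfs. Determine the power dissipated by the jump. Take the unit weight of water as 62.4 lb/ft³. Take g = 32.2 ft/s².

P = 170.5 hp

q = Q/b = 415.0/37.8 = 10.98 ft²/s; V₁ = q/y₁ = 20.87 ft/s. Fr₁ = V₁/√(g·y₁) = 5.072.
By Bélanger, y₂/y₁ = ½[√(1 + 8Fr₁²) − 1] = ½[√206.77 − 1] = 6.690.
y₂ = 6.690 × 0.5260 = 3.519 ft.
Head loss: ΔE = (y₂ − y₁)³/(4y₁y₂) = (3.519 − 0.5260)³/(4×0.5260×3.519) = 26.81/7.404 = 3.621 ft.
P = γ·Q·ΔE/550 = 62.4 × 415.0 × 3.621 / 550 = 170.5 hp.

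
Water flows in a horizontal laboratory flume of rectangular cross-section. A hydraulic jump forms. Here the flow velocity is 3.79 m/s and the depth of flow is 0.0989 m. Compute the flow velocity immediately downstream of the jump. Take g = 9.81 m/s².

Fr₁ = V₁/√(g·y₁) = 3.79/√(9.81×0.0989) = 3.85.
Conjugate-depth relation: y₂/y₁ = ½[√(1 + 8Fr₁²) − 1] = ½[√119.4 − 1] = 4.96.
y₂ = 4.96 × 0.0989 = 0.491 m.
q = V₁·y₁ = 3.79 × 0.0989 = 0.375 m²/s.
V₂ = q/y₂ = 0.375/0.491 = 0.763 m/s.

V₂ = 0.763 m/s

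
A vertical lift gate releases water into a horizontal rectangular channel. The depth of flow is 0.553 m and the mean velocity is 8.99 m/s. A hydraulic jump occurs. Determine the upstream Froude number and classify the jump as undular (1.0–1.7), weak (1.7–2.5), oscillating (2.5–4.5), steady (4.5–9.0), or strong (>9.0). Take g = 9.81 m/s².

Fr₁ = V₁/√(g·y₁) = 8.99/√(9.81×0.553) = 3.86.
Fr₁ = 3.86 lies in the oscillating range.

Fr₁ = 3.86; oscillating jump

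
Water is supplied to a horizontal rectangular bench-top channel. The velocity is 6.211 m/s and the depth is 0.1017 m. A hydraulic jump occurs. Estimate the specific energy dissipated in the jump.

Fr₁ = V₁/√(g·y₁) = 6.211/√(9.81×0.1017) = 6.218.
Sequent-depth ratio: y₂/y₁ = ½[√(1 + 8Fr₁²) − 1] = ½[√310.33 − 1] = 8.308.
y₂ = 8.308 × 0.1017 = 0.8449 m.
q = V₁·y₁ = 6.211 × 0.1017 = 0.6317 m²/s. V₂ = q/y₂ = 0.6317/0.8449 = 0.7476 m/s. E₁ = y₁ + V₁²/2g = 2.068 m; E₂ = y₂ + V₂²/2g = 0.8734 m. ΔE = E₁ − E₂ = 1.194 m.

ΔE = 1.194 m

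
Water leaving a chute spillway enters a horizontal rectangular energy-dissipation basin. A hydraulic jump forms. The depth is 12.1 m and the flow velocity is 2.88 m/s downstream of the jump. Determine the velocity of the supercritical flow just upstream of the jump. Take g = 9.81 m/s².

V₁ = 23.2 m/s

Fr₂ = V₂/√(g·y₂) = 2.88/√(9.81×12.1) = 0.264.
Applying the sequent-depth relation in reverse, y₁/y₂ = ½[√(1 + 8Fr₂²) − 1] = ½[√1.559 − 1] = 0.124.
y₁ = 0.124 × 12.1 = 1.50 m.
V₁ = q/y₁ = 34.8/1.50 = 23.2 m/s.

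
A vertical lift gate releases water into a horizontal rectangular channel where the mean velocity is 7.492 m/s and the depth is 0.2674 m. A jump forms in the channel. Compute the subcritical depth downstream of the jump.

y₂ = 1.621 m

Fr₁ = V₁/√(g·y₁) = 7.492/√(9.81×0.2674) = 4.626.
Bélanger equation: y₂/y₁ = ½[√(1 + 8Fr₁²) − 1] = ½[√172.18 − 1] = 6.061.
y₂ = 6.061 × 0.2674 = 1.621 m.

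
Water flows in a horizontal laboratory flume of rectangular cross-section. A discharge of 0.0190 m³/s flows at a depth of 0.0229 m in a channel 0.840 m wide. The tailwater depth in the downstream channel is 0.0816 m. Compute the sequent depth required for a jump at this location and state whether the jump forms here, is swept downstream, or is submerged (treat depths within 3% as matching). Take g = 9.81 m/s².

y₂ = 0.0570 m; the jump is submerged

q = Q/b = 0.0190/0.840 = 0.0226 m²/s; V₁ = q/y₁ = 0.988 m/s. Fr₁ = V₁/√(g·y₁) = 2.08.
Bélanger equation: y₂/y₁ = ½[√(1 + 8Fr₁²) − 1] = ½[√35.74 − 1] = 2.49.
y₂ = 2.49 × 0.0229 = 0.0570 m.
Tailwater y_tw = 0.0816 m: y_tw > y₂, so the jump is submerged.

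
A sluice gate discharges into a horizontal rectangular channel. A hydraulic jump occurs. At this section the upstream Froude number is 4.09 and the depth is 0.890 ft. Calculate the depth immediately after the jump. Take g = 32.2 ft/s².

Fr₁ = 4.09 (given).
Conjugate-depth relation: y₂/y₁ = ½[√(1 + 8Fr₁²) − 1] = ½[√134.8 − 1] = 5.31.
y₂ = 5.31 × 0.890 = 4.72 ft.

y₂ = 4.72 ft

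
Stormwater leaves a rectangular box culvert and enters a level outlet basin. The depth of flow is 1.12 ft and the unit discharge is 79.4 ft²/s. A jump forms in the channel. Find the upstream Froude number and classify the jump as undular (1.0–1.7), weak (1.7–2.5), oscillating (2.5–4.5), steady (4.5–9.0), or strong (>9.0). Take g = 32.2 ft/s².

Fr₁ = 11.8; strong jump

V₁ = q/y₁ = 79.4/1.12 = 70.9 ft/s. Fr₁ = V₁/√(g·y₁) = 70.9/√(32.2×1.12) = 11.8.
Fr₁ = 11.8 lies in the strong range.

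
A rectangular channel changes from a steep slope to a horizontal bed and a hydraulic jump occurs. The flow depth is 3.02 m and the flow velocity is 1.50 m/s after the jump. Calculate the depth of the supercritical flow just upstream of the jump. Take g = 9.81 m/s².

Fr₂ = V₂/√(g·y₂) = 1.50/√(9.81×3.02) = 0.276.
The Bélanger relation is symmetric: y₁/y₂ = ½[√(1 + 8Fr₂²) − 1] = ½[√1.608 − 1] = 0.134.
y₁ = 0.134 × 3.02 = 0.405 m.

y₁ = 0.405 m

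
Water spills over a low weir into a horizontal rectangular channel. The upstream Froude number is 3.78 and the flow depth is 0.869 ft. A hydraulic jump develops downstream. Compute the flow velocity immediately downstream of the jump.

V₂ = 4.11 ft/s

Fr₁ = 3.78 (given).
From the momentum equation for a rectangular channel, y₂/y₁ = ½[√(1 + 8Fr₁²) − 1] = ½[√115.3 − 1] = 4.87.
y₂ = 4.87 × 0.869 = 4.23 ft.
V₁ = Fr₁·√(g·y₁) = 3.78×√(32.2×0.869) = 20.0 ft/s; q = V₁·y₁ = 17.4 ft²/s.
V₂ = q/y₂ = 17.4/4.23 = 4.11 ft/s.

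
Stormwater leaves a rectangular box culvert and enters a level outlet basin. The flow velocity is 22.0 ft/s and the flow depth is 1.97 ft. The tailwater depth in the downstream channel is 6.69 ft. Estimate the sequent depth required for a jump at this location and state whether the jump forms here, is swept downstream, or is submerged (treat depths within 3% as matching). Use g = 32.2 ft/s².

Fr₁ = V₁/√(g·y₁) = 22.0/√(32.2×1.97) = 2.76.
From the momentum equation for a rectangular channel, y₂/y₁ = ½[√(1 + 8Fr₁²) − 1] = ½[√62.04 − 1] = 3.44.
y₂ = 3.44 × 1.97 = 6.77 ft.
Tailwater y_tw = 6.69 ft: y_tw ≈ y₂, so the jump forms here.

y₂ = 6.77 ft; the jump forms here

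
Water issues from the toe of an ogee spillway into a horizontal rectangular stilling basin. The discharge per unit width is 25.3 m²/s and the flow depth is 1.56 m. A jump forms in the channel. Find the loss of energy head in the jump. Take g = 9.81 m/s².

V₁ = q/y₁ = 25.3/1.56 = 16.2 m/s. Fr₁ = V₁/√(g·y₁) = 16.2/√(9.81×1.56) = 4.15.
Sequent-depth ratio: y₂/y₁ = ½[√(1 + 8Fr₁²) − 1] = ½[√138.5 − 1] = 5.38.
y₂ = 5.38 × 1.56 = 8.40 m.
Head loss: ΔE = (y₂ − y₁)³/(4y₁y₂) = (8.40 − 1.56)³/(4×1.56×8.40) = 320/52.4 = 6.10 m.

ΔE = 6.10 m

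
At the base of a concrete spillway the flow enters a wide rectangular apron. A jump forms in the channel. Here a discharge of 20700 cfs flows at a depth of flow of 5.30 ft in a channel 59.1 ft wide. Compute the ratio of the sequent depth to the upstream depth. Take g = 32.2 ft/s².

q = Q/b = 20700/59.1 = 350 ft²/s; V₁ = q/y₁ = 66.1 ft/s. Fr₁ = V₁/√(g·y₁) = 5.06.
From the momentum equation for a rectangular channel, y₂/y₁ = ½[√(1 + 8Fr₁²) − 1] = ½[√205.7 − 1] = 6.67.

y₂/y₁ = 6.67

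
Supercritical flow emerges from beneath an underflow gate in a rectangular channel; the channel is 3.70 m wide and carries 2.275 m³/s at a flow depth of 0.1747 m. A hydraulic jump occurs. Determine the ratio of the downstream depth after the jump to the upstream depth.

y₂/y₁ = 3.335

q = Q/b = 2.275/3.70 = 0.6149 m²/s; V₁ = q/y₁ = 3.520 m/s. Fr₁ = V₁/√(g·y₁) = 2.688.
From the momentum equation for a rectangular channel, y₂/y₁ = ½[√(1 + 8Fr₁²) − 1] = ½[√58.823 − 1] = 3.335.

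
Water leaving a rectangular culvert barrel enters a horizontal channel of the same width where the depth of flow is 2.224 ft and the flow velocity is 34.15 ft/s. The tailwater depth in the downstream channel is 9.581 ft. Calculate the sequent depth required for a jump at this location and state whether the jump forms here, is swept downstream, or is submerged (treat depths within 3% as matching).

y₂ = 11.63 ft; the jump is swept downstream

Fr₁ = V₁/√(g·y₁) = 34.15/√(32.2×2.224) = 4.035.
Sequent-depth ratio: y₂/y₁ = ½[√(1 + 8Fr₁²) − 1] = ½[√131.28 − 1] = 5.229.
y₂ = 5.229 × 2.224 = 11.63 ft.
Tailwater y_tw = 9.581 ft: y_tw < y₂, so the jump is swept downstream.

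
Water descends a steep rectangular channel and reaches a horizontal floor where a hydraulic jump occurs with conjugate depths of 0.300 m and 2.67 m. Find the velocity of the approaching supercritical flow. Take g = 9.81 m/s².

For a rectangular channel the momentum equation gives q² = ½·g·y₁·y₂·(y₁ + y₂) = ½×9.81×0.300×2.67×2.97 = 11.7.
q = √11.7 = 3.42 m²/s.
V₁ = q/y₁ = 3.42/0.300 = 11.4 m/s.

V₁ = 11.4 m/s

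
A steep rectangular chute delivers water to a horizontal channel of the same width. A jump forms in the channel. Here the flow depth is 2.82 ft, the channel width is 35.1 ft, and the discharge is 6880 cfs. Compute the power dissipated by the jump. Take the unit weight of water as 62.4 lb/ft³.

q = Q/b = 6880/35.1 = 196 ft²/s; V₁ = q/y₁ = 69.5 ft/s. Fr₁ = V₁/√(g·y₁) = 7.29.
Bélanger equation: y₂/y₁ = ½[√(1 + 8Fr₁²) − 1] = ½[√426.6 − 1] = 9.83.
y₂ = 9.83 × 2.82 = 27.7 ft.
V₂ = q/y₂ = 196/27.7 = 7.07 ft/s. E₁ = y₁ + V₁²/2g = 77.8 ft; E₂ = y₂ + V₂²/2g = 28.5 ft. ΔE = E₁ − E₂ = 49.3 ft.
P = γ·Q·ΔE/550 = 62.4 × 6880 × 49.3 / 550 = 38520 hp.

P = 38520 hp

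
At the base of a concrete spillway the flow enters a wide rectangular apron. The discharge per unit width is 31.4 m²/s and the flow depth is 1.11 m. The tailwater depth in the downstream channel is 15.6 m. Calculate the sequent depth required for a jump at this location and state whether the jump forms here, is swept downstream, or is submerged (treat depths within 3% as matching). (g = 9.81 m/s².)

y₂ = 12.9 m; the jump is submerged

V₁ = q/y₁ = 31.4/1.11 = 28.3 m/s. Fr₁ = V₁/√(g·y₁) = 28.3/√(9.81×1.11) = 8.57.
Bélanger equation: y₂/y₁ = ½[√(1 + 8Fr₁²) − 1] = ½[√588.9 − 1] = 11.6.
y₂ = 11.6 × 1.11 = 12.9 m.
Tailwater y_tw = 15.6 m: y_tw > y₂, so the jump is submerged.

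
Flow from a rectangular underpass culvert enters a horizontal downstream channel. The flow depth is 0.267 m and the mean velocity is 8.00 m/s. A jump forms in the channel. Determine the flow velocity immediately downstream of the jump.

Fr₁ = V₁/√(g·y₁) = 8.00/√(9.81×0.267) = 4.94.
Sequent-depth ratio: y₂/y₁ = ½[√(1 + 8Fr₁²) − 1] = ½[√196.5 − 1] = 6.51.
y₂ = 6.51 × 0.267 = 1.74 m.
q = V₁·y₁ = 8.00 × 0.267 = 2.14 m²/s.
V₂ = q/y₂ = 2.14/1.74 = 1.23 m/s.

V₂ = 1.23 m/s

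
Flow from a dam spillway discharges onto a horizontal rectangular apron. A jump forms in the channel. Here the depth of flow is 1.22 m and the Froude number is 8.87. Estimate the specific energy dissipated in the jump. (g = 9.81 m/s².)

Fr₁ = 8.87 (given).
By Bélanger, y₂/y₁ = ½[√(1 + 8Fr₁²) − 1] = ½[√630.4 − 1] = 12.1.
y₂ = 12.1 × 1.22 = 14.7 m.
Head loss: ΔE = (y₂ − y₁)³/(4y₁y₂) = (14.7 − 1.22)³/(4×1.22×14.7) = 2453/71.8 = 34.2 m.

ΔE = 34.2 m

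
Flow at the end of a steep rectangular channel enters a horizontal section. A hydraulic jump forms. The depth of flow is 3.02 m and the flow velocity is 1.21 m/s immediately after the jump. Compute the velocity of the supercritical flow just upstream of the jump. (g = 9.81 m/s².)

V₁ = 13.4 m/s

Fr₂ = V₂/√(g·y₂) = 1.21/√(9.81×3.02) = 0.222.
The Bélanger relation is symmetric: y₁/y₂ = ½[√(1 + 8Fr₂²) − 1] = ½[√1.395 − 1] = 0.0906.
y₁ = 0.0906 × 3.02 = 0.274 m.
V₁ = q/y₁ = 3.65/0.274 = 13.4 m/s.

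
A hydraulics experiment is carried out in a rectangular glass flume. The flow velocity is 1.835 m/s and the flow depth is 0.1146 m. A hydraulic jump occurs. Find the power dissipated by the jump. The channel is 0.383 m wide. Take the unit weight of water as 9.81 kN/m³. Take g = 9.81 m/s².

P = 0.01126 kW

Fr₁ = V₁/√(g·y₁) = 1.835/√(9.81×0.1146) = 1.731.
Bélanger equation: y₂/y₁ = ½[√(1 + 8Fr₁²) − 1] = ½[√24.961 − 1] = 1.998.
y₂ = 1.998 × 0.1146 = 0.2290 m.
Head loss: ΔE = (y₂ − y₁)³/(4y₁y₂) = (0.2290 − 0.1146)³/(4×0.1146×0.2290) = 0.001496/0.1050 = 0.01426 m.
q = V₁·y₁ = 1.835 × 0.1146 = 0.2103 m²/s. Q = q·b = 0.2103 × 0.383 = 0.08054 m³/s. P = γ·Q·ΔE = 9.81 × 0.08054 × 0.01426 = 0.01126 kW.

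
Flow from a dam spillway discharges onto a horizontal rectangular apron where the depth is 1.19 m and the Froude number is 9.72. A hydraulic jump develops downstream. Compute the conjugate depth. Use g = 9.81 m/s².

y₂ = 15.8 m

Fr₁ = 9.72 (given).
From the momentum equation for a rectangular channel, y₂/y₁ = ½[√(1 + 8Fr₁²) − 1] = ½[√756.8 − 1] = 13.3.
y₂ = 13.3 × 1.19 = 15.8 m.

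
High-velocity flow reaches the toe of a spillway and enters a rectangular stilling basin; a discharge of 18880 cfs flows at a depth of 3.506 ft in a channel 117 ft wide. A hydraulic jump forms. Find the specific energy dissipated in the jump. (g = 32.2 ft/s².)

ΔE = 15.57 ft

q = Q/b = 18880/117 = 161.4 ft²/s; V₁ = q/y₁ = 46.03 ft/s. Fr₁ = V₁/√(g·y₁) = 4.332.
By Bélanger, y₂/y₁ = ½[√(1 + 8Fr₁²) − 1] = ½[√151.12 − 1] = 5.646.
y₂ = 5.646 × 3.506 = 19.80 ft.
V₂ = q/y₂ = 161.4/19.80 = 8.151 ft/s. E₁ = y₁ + V₁²/2g = 36.40 ft; E₂ = y₂ + V₂²/2g = 20.83 ft. ΔE = E₁ − E₂ = 15.57 ft.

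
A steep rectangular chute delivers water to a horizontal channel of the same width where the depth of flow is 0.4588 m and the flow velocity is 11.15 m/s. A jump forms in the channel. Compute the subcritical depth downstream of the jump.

y₂ = 3.188 m

Fr₁ = V₁/√(g·y₁) = 11.15/√(9.81×0.4588) = 5.256.
From the momentum equation for a rectangular channel, y₂/y₁ = ½[√(1 + 8Fr₁²) − 1] = ½[√221.98 − 1] = 6.949.
y₂ = 6.949 × 0.4588 = 3.188 m.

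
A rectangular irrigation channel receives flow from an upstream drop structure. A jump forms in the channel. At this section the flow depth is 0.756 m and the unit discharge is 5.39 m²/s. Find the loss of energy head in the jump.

ΔE = 0.653 m

V₁ = q/y₁ = 5.39/0.756 = 7.13 m/s. Fr₁ = V₁/√(g·y₁) = 7.13/√(9.81×0.756) = 2.62.
Conjugate-depth relation: y₂/y₁ = ½[√(1 + 8Fr₁²) − 1] = ½[√55.83 − 1] = 3.24.
y₂ = 3.24 × 0.756 = 2.45 m.
Head loss: ΔE = (y₂ − y₁)³/(4y₁y₂) = (2.45 − 0.756)³/(4×0.756×2.45) = 4.83/7.40 = 0.653 m.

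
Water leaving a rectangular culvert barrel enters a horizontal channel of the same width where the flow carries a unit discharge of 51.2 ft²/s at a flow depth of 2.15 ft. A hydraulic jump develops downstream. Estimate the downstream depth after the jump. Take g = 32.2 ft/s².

y₂ = 7.69 ft

V₁ = q/y₁ = 51.2/2.15 = 23.8 ft/s. Fr₁ = V₁/√(g·y₁) = 23.8/√(32.2×2.15) = 2.86.
From the momentum equation for a rectangular channel, y₂/y₁ = ½[√(1 + 8Fr₁²) − 1] = ½[√66.53 − 1] = 3.58.
y₂ = 3.58 × 2.15 = 7.69 ft.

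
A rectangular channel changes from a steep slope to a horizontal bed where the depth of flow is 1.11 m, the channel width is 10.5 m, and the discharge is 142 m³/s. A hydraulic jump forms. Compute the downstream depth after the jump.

y₂ = 5.27 m

q = Q/b = 142/10.5 = 13.5 m²/s; V₁ = q/y₁ = 12.2 m/s. Fr₁ = V₁/√(g·y₁) = 3.69.
Sequent-depth ratio: y₂/y₁ = ½[√(1 + 8Fr₁²) − 1] = ½[√110.1 − 1] = 4.75.
y₂ = 4.75 × 1.11 = 5.27 m.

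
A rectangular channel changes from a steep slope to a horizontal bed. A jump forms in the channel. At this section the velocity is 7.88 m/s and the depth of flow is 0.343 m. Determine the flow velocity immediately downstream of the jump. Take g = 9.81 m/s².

V₂ = 1.41 m/s

Fr₁ = V₁/√(g·y₁) = 7.88/√(9.81×0.343) = 4.30.
Bélanger equation: y₂/y₁ = ½[√(1 + 8Fr₁²) − 1] = ½[√148.6 − 1] = 5.60.
y₂ = 5.60 × 0.343 = 1.92 m.
q = V₁·y₁ = 7.88 × 0.343 = 2.70 m²/s.
V₂ = q/y₂ = 2.70/1.92 = 1.41 m/s.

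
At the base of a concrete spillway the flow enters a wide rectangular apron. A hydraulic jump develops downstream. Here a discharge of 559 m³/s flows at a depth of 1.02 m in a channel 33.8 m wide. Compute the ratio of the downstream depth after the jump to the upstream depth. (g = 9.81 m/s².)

y₂/y₁ = 6.77

q = Q/b = 559/33.8 = 16.5 m²/s; V₁ = q/y₁ = 16.2 m/s. Fr₁ = V₁/√(g·y₁) = 5.13.
From the momentum equation for a rectangular channel, y₂/y₁ = ½[√(1 + 8Fr₁²) − 1] = ½[√211.2 − 1] = 6.77.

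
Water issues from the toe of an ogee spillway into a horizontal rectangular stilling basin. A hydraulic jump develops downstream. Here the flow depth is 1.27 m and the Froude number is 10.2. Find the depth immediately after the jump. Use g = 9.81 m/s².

Fr₁ = 10.2 (given).
Bélanger equation: y₂/y₁ = ½[√(1 + 8Fr₁²) − 1] = ½[√833.3 − 1] = 13.9.
y₂ = 13.9 × 1.27 = 17.7 m.

y₂ = 17.7 m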